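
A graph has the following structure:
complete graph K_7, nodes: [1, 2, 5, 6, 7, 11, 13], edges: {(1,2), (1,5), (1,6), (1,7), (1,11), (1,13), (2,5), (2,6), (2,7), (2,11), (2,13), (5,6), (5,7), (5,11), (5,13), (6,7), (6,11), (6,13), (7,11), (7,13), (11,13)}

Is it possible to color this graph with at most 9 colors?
Yes, G is 9-colorable

A valid 9-coloring: color 1: [2]; color 2: [5]; color 3: [7]; color 4: [13]; color 5: [6]; color 6: [11]; color 7: [1].
(χ(G) = 7 ≤ 9.)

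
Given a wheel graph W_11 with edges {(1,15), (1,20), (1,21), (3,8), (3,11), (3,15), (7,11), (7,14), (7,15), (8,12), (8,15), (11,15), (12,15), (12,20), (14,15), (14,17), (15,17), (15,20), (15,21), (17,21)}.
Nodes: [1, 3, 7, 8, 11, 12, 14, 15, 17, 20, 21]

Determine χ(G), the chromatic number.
Clique number ω(G) = 3 (lower bound: χ ≥ ω).
The clique on [1, 15, 20] has size 3, forcing χ ≥ 3, and the coloring below uses 3 colors, so χ(G) = 3.
A valid 3-coloring: color 1: [15]; color 2: [8, 11, 14, 20, 21]; color 3: [1, 3, 7, 12, 17].

χ(G) = 3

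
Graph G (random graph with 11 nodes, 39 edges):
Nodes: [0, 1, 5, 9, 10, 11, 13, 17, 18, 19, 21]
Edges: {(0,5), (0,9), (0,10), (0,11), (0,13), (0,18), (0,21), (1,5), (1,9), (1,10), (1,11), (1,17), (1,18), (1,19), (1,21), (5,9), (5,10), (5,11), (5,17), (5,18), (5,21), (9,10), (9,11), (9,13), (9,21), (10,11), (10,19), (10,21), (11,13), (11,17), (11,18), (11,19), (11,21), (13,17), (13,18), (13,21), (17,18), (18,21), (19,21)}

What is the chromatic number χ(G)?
χ(G) = 6

Clique number ω(G) = 6 (lower bound: χ ≥ ω).
The clique on [0, 5, 9, 10, 11, 21] has size 6, forcing χ ≥ 6, and the coloring below uses 6 colors, so χ(G) = 6.
A valid 6-coloring: color 1: [11]; color 2: [17, 21]; color 3: [5, 13, 19]; color 4: [0, 1]; color 5: [9, 18]; color 6: [10].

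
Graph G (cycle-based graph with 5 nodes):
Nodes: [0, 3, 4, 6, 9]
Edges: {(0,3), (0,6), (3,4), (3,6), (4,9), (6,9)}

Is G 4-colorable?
Yes, G is 4-colorable

A valid 4-coloring: color 1: [3, 9]; color 2: [4, 6]; color 3: [0].
(χ(G) = 3 ≤ 4.)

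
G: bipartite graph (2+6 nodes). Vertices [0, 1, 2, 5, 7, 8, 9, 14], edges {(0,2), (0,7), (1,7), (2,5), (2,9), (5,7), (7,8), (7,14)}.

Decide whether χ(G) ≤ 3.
A valid 3-coloring: color 1: [2, 7]; color 2: [0, 1, 5, 8, 9, 14].
(χ(G) = 2 ≤ 3.)

Yes, G is 3-colorable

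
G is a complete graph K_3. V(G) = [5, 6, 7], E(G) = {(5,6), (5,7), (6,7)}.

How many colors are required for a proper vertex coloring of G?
Clique number ω(G) = 3 (lower bound: χ ≥ ω).
The clique on [5, 6, 7] has size 3, forcing χ ≥ 3, and the coloring below uses 3 colors, so χ(G) = 3.
A valid 3-coloring: color 1: [5]; color 2: [6]; color 3: [7].

χ(G) = 3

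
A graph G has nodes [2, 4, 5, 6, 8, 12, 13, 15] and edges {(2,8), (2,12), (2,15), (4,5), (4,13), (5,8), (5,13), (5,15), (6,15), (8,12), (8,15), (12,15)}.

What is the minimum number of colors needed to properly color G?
χ(G) = 4

Clique number ω(G) = 4 (lower bound: χ ≥ ω).
The clique on [2, 8, 12, 15] has size 4, forcing χ ≥ 4, and the coloring below uses 4 colors, so χ(G) = 4.
A valid 4-coloring: color 1: [13, 15]; color 2: [5, 6, 12]; color 3: [4, 8]; color 4: [2].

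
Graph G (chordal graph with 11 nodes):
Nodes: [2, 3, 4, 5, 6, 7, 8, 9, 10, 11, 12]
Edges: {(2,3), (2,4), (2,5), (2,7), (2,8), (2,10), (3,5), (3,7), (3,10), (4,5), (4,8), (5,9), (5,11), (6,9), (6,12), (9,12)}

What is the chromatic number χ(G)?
Clique number ω(G) = 3 (lower bound: χ ≥ ω).
The clique on [2, 4, 8] has size 3, forcing χ ≥ 3, and the coloring below uses 3 colors, so χ(G) = 3.
A valid 3-coloring: color 1: [2, 9, 11]; color 2: [5, 6, 7, 8, 10]; color 3: [3, 4, 12].

χ(G) = 3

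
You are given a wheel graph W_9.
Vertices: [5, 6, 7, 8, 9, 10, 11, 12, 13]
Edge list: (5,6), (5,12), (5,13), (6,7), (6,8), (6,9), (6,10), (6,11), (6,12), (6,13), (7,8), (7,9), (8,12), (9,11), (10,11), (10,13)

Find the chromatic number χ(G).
Clique number ω(G) = 3 (lower bound: χ ≥ ω).
The clique on [5, 6, 12] has size 3, forcing χ ≥ 3, and the coloring below uses 3 colors, so χ(G) = 3.
A valid 3-coloring: color 1: [6]; color 2: [7, 11, 12, 13]; color 3: [5, 8, 9, 10].

χ(G) = 3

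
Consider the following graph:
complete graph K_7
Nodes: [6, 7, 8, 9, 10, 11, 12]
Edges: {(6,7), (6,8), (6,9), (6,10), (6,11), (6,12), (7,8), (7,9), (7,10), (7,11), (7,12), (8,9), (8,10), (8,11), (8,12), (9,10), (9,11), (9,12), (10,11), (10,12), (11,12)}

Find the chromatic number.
χ(G) = 7

Clique number ω(G) = 7 (lower bound: χ ≥ ω).
The clique on [6, 7, 8, 9, 10, 11, 12] has size 7, forcing χ ≥ 7, and the coloring below uses 7 colors, so χ(G) = 7.
A valid 7-coloring: color 1: [12]; color 2: [11]; color 3: [6]; color 4: [7]; color 5: [9]; color 6: [10]; color 7: [8].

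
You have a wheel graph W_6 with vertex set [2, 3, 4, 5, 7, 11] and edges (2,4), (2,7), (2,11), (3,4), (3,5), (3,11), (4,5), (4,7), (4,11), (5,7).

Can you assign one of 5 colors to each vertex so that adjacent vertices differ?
A valid 5-coloring: color 1: [4]; color 2: [3, 7]; color 3: [5, 11]; color 4: [2].
(χ(G) = 4 ≤ 5.)

Yes, G is 5-colorable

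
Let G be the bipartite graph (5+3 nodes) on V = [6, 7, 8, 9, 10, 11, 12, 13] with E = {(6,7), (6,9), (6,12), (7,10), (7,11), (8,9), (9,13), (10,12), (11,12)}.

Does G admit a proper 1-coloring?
Edge (6,9) forces its endpoints to differ, so 1 color is not enough.

No, G is not 1-colorable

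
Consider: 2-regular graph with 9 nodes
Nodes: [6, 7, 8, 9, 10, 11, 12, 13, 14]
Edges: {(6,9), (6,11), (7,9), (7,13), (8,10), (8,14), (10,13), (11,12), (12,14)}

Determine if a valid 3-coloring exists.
Yes, G is 3-colorable

A valid 3-coloring: color 1: [6, 7, 8, 12]; color 2: [9, 10, 11, 14]; color 3: [13].
(χ(G) = 3 ≤ 3.)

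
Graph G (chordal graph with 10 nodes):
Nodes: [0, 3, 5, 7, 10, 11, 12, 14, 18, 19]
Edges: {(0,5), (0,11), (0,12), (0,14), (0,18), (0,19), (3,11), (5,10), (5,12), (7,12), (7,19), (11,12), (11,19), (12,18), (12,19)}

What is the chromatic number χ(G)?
χ(G) = 4

Clique number ω(G) = 4 (lower bound: χ ≥ ω).
The clique on [0, 11, 12, 19] has size 4, forcing χ ≥ 4, and the coloring below uses 4 colors, so χ(G) = 4.
A valid 4-coloring: color 1: [0, 3, 7, 10]; color 2: [12, 14]; color 3: [5, 11, 18]; color 4: [19].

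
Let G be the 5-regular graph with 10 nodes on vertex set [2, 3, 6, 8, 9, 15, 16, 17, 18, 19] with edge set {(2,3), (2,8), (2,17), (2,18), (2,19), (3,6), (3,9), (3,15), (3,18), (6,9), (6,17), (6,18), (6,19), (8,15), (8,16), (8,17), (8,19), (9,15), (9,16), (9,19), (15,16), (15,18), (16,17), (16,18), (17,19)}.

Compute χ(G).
χ(G) = 4

Clique number ω(G) = 4 (lower bound: χ ≥ ω).
The clique on [2, 8, 17, 19] has size 4, forcing χ ≥ 4, and the coloring below uses 4 colors, so χ(G) = 4.
A valid 4-coloring: color 1: [6, 8]; color 2: [2, 15]; color 3: [9, 17, 18]; color 4: [3, 16, 19].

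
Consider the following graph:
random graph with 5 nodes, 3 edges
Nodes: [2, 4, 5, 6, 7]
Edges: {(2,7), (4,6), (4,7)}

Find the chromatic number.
χ(G) = 2

Clique number ω(G) = 2 (lower bound: χ ≥ ω).
The graph is bipartite (no odd cycle), so 2 colors suffice: χ(G) = 2.
A valid 2-coloring: color 1: [2, 4, 5]; color 2: [6, 7].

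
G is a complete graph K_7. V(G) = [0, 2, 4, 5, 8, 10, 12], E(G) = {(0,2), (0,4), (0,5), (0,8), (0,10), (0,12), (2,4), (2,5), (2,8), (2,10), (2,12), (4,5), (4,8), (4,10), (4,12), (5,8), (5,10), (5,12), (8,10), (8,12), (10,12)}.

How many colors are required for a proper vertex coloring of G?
χ(G) = 7

Clique number ω(G) = 7 (lower bound: χ ≥ ω).
The clique on [0, 2, 4, 5, 8, 10, 12] has size 7, forcing χ ≥ 7, and the coloring below uses 7 colors, so χ(G) = 7.
A valid 7-coloring: color 1: [10]; color 2: [2]; color 3: [8]; color 4: [12]; color 5: [5]; color 6: [4]; color 7: [0].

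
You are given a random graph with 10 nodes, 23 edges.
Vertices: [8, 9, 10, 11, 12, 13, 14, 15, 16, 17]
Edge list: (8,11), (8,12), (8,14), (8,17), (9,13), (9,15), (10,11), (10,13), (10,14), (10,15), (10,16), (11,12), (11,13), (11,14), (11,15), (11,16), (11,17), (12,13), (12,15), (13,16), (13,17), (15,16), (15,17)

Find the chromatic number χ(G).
Clique number ω(G) = 4 (lower bound: χ ≥ ω).
The clique on [10, 11, 13, 16] has size 4, forcing χ ≥ 4, and the coloring below uses 4 colors, so χ(G) = 4.
A valid 4-coloring: color 1: [9, 11]; color 2: [8, 13, 15]; color 3: [10, 12, 17]; color 4: [14, 16].

χ(G) = 4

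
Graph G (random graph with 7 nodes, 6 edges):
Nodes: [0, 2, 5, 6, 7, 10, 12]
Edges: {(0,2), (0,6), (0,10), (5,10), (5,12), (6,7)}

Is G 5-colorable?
A valid 5-coloring: color 1: [0, 5, 7]; color 2: [2, 6, 10, 12].
(χ(G) = 2 ≤ 5.)

Yes, G is 5-colorable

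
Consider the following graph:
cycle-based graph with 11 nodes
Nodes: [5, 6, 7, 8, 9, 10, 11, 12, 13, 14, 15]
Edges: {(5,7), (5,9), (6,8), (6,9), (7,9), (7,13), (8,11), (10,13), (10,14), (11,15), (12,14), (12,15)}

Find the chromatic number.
Clique number ω(G) = 3 (lower bound: χ ≥ ω).
The clique on [5, 7, 9] has size 3, forcing χ ≥ 3, and the coloring below uses 3 colors, so χ(G) = 3.
A valid 3-coloring: color 1: [6, 7, 10, 11, 12]; color 2: [8, 9, 13, 14, 15]; color 3: [5].

χ(G) = 3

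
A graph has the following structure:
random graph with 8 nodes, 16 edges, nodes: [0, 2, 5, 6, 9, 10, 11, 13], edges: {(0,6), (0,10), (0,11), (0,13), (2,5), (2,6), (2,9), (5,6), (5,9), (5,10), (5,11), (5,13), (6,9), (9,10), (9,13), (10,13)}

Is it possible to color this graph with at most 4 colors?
A valid 4-coloring: color 1: [0, 5]; color 2: [9, 11]; color 3: [6, 10]; color 4: [2, 13].
(χ(G) = 4 ≤ 4.)

Yes, G is 4-colorable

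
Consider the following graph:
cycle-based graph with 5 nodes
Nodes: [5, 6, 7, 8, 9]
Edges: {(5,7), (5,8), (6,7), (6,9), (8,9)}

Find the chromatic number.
Clique number ω(G) = 2 (lower bound: χ ≥ ω).
Odd cycle [8, 9, 6, 7, 5] needs 3 colors (χ ≥ 3).
The coloring below uses 3 colors, so χ(G) = 3.
A valid 3-coloring: color 1: [7, 8]; color 2: [5, 9]; color 3: [6].

χ(G) = 3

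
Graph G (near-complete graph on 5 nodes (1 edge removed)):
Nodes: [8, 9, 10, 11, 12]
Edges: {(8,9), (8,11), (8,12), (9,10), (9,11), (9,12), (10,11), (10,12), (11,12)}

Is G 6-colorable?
Yes, G is 6-colorable

A valid 6-coloring: color 1: [12]; color 2: [11]; color 3: [9]; color 4: [8, 10].
(χ(G) = 4 ≤ 6.)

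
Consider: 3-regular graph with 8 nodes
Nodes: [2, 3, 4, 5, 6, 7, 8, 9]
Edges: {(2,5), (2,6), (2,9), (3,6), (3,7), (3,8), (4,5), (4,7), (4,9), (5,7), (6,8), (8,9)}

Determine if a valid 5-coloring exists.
A valid 5-coloring: color 1: [2, 7, 8]; color 2: [5, 6, 9]; color 3: [3, 4].
(χ(G) = 3 ≤ 5.)

Yes, G is 5-colorable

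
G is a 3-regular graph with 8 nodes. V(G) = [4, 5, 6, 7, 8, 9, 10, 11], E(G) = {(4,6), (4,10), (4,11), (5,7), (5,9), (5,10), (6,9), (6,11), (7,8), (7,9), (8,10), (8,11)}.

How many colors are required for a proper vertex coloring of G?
Clique number ω(G) = 3 (lower bound: χ ≥ ω).
The clique on [4, 6, 11] has size 3, forcing χ ≥ 3, and the coloring below uses 3 colors, so χ(G) = 3.
A valid 3-coloring: color 1: [4, 8, 9]; color 2: [5, 11]; color 3: [6, 7, 10].

χ(G) = 3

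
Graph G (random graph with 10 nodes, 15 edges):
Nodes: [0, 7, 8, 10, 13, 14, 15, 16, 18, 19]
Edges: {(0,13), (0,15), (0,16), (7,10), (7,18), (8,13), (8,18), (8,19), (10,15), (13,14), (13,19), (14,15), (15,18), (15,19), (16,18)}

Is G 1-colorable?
The clique on vertices [8, 13, 19] has size 3 > 1, so it alone needs 3 colors.

No, G is not 1-colorable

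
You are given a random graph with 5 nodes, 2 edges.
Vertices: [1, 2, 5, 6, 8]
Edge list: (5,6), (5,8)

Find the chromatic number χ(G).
χ(G) = 2

Clique number ω(G) = 2 (lower bound: χ ≥ ω).
The graph is bipartite (no odd cycle), so 2 colors suffice: χ(G) = 2.
A valid 2-coloring: color 1: [1, 2, 5]; color 2: [6, 8].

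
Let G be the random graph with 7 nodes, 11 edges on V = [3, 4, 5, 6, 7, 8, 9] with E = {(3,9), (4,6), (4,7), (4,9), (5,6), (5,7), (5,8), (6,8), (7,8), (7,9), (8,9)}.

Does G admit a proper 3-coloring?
A valid 3-coloring: color 1: [3, 6, 7]; color 2: [4, 8]; color 3: [5, 9].
(χ(G) = 3 ≤ 3.)

Yes, G is 3-colorable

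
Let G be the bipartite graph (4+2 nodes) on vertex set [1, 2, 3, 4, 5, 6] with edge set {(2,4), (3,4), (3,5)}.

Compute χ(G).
Clique number ω(G) = 2 (lower bound: χ ≥ ω).
The graph is bipartite (no odd cycle), so 2 colors suffice: χ(G) = 2.
A valid 2-coloring: color 1: [1, 4, 5, 6]; color 2: [2, 3].

χ(G) = 2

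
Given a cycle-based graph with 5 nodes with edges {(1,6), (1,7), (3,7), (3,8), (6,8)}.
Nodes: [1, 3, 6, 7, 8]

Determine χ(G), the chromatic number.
Clique number ω(G) = 2 (lower bound: χ ≥ ω).
Odd cycle [3, 7, 1, 6, 8] needs 3 colors (χ ≥ 3).
The coloring below uses 3 colors, so χ(G) = 3.
A valid 3-coloring: color 1: [3, 6]; color 2: [7, 8]; color 3: [1].

χ(G) = 3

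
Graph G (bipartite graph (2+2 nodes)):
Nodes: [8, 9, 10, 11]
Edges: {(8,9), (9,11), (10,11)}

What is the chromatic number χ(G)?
χ(G) = 2

Clique number ω(G) = 2 (lower bound: χ ≥ ω).
The graph is bipartite (no odd cycle), so 2 colors suffice: χ(G) = 2.
A valid 2-coloring: color 1: [8, 11]; color 2: [9, 10].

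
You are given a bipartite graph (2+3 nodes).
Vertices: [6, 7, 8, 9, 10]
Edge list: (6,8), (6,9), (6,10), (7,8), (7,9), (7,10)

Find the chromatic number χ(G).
χ(G) = 2

Clique number ω(G) = 2 (lower bound: χ ≥ ω).
The graph is bipartite (no odd cycle), so 2 colors suffice: χ(G) = 2.
A valid 2-coloring: color 1: [6, 7]; color 2: [8, 9, 10].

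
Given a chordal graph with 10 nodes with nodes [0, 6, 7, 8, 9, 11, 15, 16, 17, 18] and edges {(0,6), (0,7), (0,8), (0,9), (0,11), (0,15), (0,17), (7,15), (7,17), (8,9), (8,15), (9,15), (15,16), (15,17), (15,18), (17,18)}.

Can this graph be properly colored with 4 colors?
A valid 4-coloring: color 1: [6, 11, 15]; color 2: [0, 16, 18]; color 3: [8, 17]; color 4: [7, 9].
(χ(G) = 4 ≤ 4.)

Yes, G is 4-colorable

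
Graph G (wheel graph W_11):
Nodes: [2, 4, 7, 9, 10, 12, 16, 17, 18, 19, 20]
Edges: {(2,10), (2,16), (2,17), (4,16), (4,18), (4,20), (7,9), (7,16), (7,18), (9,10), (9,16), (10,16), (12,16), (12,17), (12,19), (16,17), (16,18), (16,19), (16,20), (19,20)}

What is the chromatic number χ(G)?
Clique number ω(G) = 3 (lower bound: χ ≥ ω).
The clique on [2, 16, 17] has size 3, forcing χ ≥ 3, and the coloring below uses 3 colors, so χ(G) = 3.
A valid 3-coloring: color 1: [16]; color 2: [4, 7, 10, 17, 19]; color 3: [2, 9, 12, 18, 20].

χ(G) = 3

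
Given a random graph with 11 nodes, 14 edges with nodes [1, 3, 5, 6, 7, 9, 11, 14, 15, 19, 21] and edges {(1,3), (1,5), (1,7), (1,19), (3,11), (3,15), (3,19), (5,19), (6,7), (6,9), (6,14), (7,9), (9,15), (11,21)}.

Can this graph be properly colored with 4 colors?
A valid 4-coloring: color 1: [1, 6, 11, 15]; color 2: [3, 5, 7, 14, 21]; color 3: [9, 19].
(χ(G) = 3 ≤ 4.)

Yes, G is 4-colorable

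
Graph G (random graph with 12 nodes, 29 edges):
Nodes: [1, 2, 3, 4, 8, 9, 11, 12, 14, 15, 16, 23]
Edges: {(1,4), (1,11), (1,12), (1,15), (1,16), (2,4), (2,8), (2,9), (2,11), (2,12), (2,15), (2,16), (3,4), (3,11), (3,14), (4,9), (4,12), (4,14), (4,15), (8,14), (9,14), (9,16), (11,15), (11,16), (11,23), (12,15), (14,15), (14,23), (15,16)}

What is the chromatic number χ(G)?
Clique number ω(G) = 4 (lower bound: χ ≥ ω).
The clique on [1, 11, 15, 16] has size 4, forcing χ ≥ 4, and the coloring below uses 4 colors, so χ(G) = 4.
A valid 4-coloring: color 1: [3, 8, 9, 15, 23]; color 2: [4, 11]; color 3: [1, 2, 14]; color 4: [12, 16].

χ(G) = 4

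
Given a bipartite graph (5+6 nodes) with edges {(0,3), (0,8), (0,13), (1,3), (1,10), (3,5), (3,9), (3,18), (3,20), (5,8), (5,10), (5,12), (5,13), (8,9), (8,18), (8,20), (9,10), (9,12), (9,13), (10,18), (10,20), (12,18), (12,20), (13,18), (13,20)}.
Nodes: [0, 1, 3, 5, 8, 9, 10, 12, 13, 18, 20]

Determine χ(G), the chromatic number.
Clique number ω(G) = 2 (lower bound: χ ≥ ω).
The graph is bipartite (no odd cycle), so 2 colors suffice: χ(G) = 2.
A valid 2-coloring: color 1: [3, 8, 10, 12, 13]; color 2: [0, 1, 5, 9, 18, 20].

χ(G) = 2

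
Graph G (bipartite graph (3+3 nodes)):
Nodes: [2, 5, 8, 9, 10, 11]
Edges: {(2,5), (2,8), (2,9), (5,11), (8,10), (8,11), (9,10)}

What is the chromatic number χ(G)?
χ(G) = 2

Clique number ω(G) = 2 (lower bound: χ ≥ ω).
The graph is bipartite (no odd cycle), so 2 colors suffice: χ(G) = 2.
A valid 2-coloring: color 1: [5, 8, 9]; color 2: [2, 10, 11].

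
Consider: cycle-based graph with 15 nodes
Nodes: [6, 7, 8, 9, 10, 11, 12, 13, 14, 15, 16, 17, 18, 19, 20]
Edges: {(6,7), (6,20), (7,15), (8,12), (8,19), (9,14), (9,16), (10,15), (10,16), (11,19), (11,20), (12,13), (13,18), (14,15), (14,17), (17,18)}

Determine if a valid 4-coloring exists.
A valid 4-coloring: color 1: [6, 8, 9, 11, 13, 15, 17]; color 2: [7, 10, 12, 14, 18, 19, 20]; color 3: [16].
(χ(G) = 3 ≤ 4.)

Yes, G is 4-colorable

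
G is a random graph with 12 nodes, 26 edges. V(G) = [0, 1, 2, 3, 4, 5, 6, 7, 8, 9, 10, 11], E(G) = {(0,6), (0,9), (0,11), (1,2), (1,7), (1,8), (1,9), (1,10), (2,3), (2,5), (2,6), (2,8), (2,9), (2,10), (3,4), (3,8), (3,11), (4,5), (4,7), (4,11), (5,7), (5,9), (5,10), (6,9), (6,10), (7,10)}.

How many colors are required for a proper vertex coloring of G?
χ(G) = 4

Clique number ω(G) = 3 (lower bound: χ ≥ ω).
Suppose a proper 3-coloring c exists. The clique [0, 6, 9] takes 3 distinct colors; by symmetry let c(0) = 1, c(6) = 2, c(9) = 3.
- Vertex 2: neighbors [6, 9] already have colors [2, 3] ⇒ c(2) = 1.
- Vertex 1: neighbors [2, 9] already have colors [1, 3] ⇒ c(1) = 2.
- Vertex 5: neighbors [2, 9] already have colors [1, 3] ⇒ c(5) = 2.
- Vertex 8: neighbors [2, 1] already have colors [1, 2] ⇒ c(8) = 3.
- Vertex 3: neighbors [2, 8] already have colors [1, 3] ⇒ c(3) = 2.
- Vertex 10: neighbors [2, 1] already have colors [1, 2] ⇒ c(10) = 3.
- Vertex 7: neighbors [1, 10] already have colors [2, 3] ⇒ c(7) = 1.
- Vertex 4: neighbors [7, 3] already have colors [1, 2] ⇒ c(4) = 3.
- Vertex 11: neighbors [0, 3, 4] already have colors [1, 2, 3] — all 3 colors blocked. Contradiction.
The forced assignments end in a contradiction, so G has no proper 3-coloring (χ ≥ 4).
The coloring below uses 4 colors, so χ(G) = 4.
A valid 4-coloring: color 1: [2, 7, 11]; color 2: [0, 1, 3, 5]; color 3: [4, 8, 9, 10]; color 4: [6].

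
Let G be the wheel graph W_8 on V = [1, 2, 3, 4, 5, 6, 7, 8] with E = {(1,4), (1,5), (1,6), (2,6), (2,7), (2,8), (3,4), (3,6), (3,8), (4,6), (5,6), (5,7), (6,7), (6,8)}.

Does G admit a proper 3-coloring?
No, G is not 3-colorable

Odd cycle [8, 2, 7, 5, 1, 4, 3] needs 3 colors (χ ≥ 3).
Vertex 6 is adjacent to every vertex of [1, 2, 3, 4, 5, 7, 8], which already need 3 colors among themselves, so 6 needs a new color (χ ≥ 4).
Hence χ(G) ≥ 4 > 3, so no proper 3-coloring exists.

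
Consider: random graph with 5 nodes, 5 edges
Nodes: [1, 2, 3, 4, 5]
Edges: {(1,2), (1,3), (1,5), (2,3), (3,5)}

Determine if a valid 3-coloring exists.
A valid 3-coloring: color 1: [3, 4]; color 2: [1]; color 3: [2, 5].
(χ(G) = 3 ≤ 3.)

Yes, G is 3-colorable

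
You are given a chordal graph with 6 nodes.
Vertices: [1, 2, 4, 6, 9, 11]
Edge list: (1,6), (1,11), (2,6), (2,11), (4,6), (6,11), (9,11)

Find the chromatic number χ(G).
Clique number ω(G) = 3 (lower bound: χ ≥ ω).
The clique on [1, 6, 11] has size 3, forcing χ ≥ 3, and the coloring below uses 3 colors, so χ(G) = 3.
A valid 3-coloring: color 1: [6, 9]; color 2: [4, 11]; color 3: [1, 2].

χ(G) = 3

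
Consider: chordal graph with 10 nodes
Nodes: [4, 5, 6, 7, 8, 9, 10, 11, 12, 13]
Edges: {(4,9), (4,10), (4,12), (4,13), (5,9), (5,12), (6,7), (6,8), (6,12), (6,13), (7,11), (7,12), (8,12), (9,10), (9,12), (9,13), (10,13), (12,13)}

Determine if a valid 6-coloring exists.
Yes, G is 6-colorable

A valid 6-coloring: color 1: [10, 11, 12]; color 2: [6, 9]; color 3: [5, 7, 8, 13]; color 4: [4].
(χ(G) = 4 ≤ 6.)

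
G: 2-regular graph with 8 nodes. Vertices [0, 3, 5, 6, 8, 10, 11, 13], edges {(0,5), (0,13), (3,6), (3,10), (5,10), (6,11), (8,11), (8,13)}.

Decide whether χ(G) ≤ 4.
Yes, G is 4-colorable

A valid 4-coloring: color 1: [0, 6, 8, 10]; color 2: [3, 5, 11, 13].
(χ(G) = 2 ≤ 4.)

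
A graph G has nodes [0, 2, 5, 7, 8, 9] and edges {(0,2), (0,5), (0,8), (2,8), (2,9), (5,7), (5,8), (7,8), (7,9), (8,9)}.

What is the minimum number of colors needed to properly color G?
χ(G) = 4

Clique number ω(G) = 3 (lower bound: χ ≥ ω).
Odd cycle [7, 5, 0, 2, 9] needs 3 colors (χ ≥ 3).
Vertex 8 is adjacent to every vertex of [0, 2, 5, 7, 9], which already need 3 colors among themselves, so 8 needs a new color (χ ≥ 4).
The coloring below uses 4 colors, so χ(G) = 4.
A valid 4-coloring: color 1: [8]; color 2: [2, 7]; color 3: [5, 9]; color 4: [0].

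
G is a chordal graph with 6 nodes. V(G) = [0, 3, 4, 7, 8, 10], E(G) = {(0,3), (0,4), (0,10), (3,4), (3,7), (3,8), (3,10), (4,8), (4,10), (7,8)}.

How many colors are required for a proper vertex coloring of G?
χ(G) = 4

Clique number ω(G) = 4 (lower bound: χ ≥ ω).
The clique on [0, 3, 4, 10] has size 4, forcing χ ≥ 4, and the coloring below uses 4 colors, so χ(G) = 4.
A valid 4-coloring: color 1: [3]; color 2: [4, 7]; color 3: [8, 10]; color 4: [0].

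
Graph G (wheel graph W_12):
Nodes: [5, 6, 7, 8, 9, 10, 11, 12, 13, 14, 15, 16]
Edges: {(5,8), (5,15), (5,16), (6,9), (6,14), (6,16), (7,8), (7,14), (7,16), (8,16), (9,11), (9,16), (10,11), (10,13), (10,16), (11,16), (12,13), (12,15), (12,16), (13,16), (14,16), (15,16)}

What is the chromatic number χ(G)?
χ(G) = 4

Clique number ω(G) = 3 (lower bound: χ ≥ ω).
Odd cycle [8, 5, 15, 12, 13, 10, 11, 9, 6, 14, 7] needs 3 colors (χ ≥ 3).
Vertex 16 is adjacent to every vertex of [5, 6, 7, 8, 9, 10, 11, 12, 13, 14, 15], which already need 3 colors among themselves, so 16 needs a new color (χ ≥ 4).
The coloring below uses 4 colors, so χ(G) = 4.
A valid 4-coloring: color 1: [16]; color 2: [8, 11, 13, 14, 15]; color 3: [5, 7, 9, 10, 12]; color 4: [6].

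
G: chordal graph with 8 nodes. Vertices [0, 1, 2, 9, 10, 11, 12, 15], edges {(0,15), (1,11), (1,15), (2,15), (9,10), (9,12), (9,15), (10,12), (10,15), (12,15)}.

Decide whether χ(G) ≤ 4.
A valid 4-coloring: color 1: [11, 15]; color 2: [0, 1, 2, 12]; color 3: [10]; color 4: [9].
(χ(G) = 4 ≤ 4.)

Yes, G is 4-colorable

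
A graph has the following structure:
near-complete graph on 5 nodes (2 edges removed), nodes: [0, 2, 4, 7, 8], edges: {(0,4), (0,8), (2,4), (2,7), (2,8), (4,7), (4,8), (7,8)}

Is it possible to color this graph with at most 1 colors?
The clique on vertices [2, 4, 7, 8] has size 4 > 1, so it alone needs 4 colors.

No, G is not 1-colorable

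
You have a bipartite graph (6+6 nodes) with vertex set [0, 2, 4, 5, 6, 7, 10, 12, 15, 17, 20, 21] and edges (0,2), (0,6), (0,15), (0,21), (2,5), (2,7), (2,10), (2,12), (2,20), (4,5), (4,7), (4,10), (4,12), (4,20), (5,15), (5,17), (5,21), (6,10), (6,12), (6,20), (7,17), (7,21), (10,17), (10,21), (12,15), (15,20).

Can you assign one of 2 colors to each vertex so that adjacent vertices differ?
A valid 2-coloring: color 1: [2, 4, 6, 15, 17, 21]; color 2: [0, 5, 7, 10, 12, 20].
(χ(G) = 2 ≤ 2.)

Yes, G is 2-colorable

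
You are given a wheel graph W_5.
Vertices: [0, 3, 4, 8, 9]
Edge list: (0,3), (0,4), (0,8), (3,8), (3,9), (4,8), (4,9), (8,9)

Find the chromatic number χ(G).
Clique number ω(G) = 3 (lower bound: χ ≥ ω).
The clique on [0, 3, 8] has size 3, forcing χ ≥ 3, and the coloring below uses 3 colors, so χ(G) = 3.
A valid 3-coloring: color 1: [8]; color 2: [0, 9]; color 3: [3, 4].

χ(G) = 3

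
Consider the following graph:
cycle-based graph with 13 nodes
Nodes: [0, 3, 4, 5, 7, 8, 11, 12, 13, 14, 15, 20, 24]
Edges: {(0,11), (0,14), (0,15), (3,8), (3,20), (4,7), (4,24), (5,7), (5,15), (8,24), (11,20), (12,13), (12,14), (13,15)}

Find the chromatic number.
Clique number ω(G) = 2 (lower bound: χ ≥ ω).
Odd cycle [13, 15, 0, 14, 12] needs 3 colors (χ ≥ 3).
The coloring below uses 3 colors, so χ(G) = 3.
A valid 3-coloring: color 1: [3, 7, 11, 14, 15, 24]; color 2: [0, 4, 5, 8, 12, 20]; color 3: [13].

χ(G) = 3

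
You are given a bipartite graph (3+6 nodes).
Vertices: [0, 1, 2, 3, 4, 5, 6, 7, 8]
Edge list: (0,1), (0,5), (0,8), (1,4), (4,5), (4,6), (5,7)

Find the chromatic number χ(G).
χ(G) = 2

Clique number ω(G) = 2 (lower bound: χ ≥ ω).
The graph is bipartite (no odd cycle), so 2 colors suffice: χ(G) = 2.
A valid 2-coloring: color 1: [0, 2, 3, 4, 7]; color 2: [1, 5, 6, 8].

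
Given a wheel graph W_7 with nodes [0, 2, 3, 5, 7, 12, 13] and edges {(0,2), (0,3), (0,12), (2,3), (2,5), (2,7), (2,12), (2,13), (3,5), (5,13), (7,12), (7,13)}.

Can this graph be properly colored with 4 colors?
A valid 4-coloring: color 1: [2]; color 2: [3, 12, 13]; color 3: [0, 5, 7].
(χ(G) = 3 ≤ 4.)

Yes, G is 4-colorable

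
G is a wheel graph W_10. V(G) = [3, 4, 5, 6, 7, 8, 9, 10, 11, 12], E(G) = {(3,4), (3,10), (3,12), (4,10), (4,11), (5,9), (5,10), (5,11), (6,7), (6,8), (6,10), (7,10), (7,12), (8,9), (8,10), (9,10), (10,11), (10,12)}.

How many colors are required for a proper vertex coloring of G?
χ(G) = 4

Clique number ω(G) = 3 (lower bound: χ ≥ ω).
Odd cycle [12, 3, 4, 11, 5, 9, 8, 6, 7] needs 3 colors (χ ≥ 3).
Vertex 10 is adjacent to every vertex of [3, 4, 5, 6, 7, 8, 9, 11, 12], which already need 3 colors among themselves, so 10 needs a new color (χ ≥ 4).
The coloring below uses 4 colors, so χ(G) = 4.
A valid 4-coloring: color 1: [10]; color 2: [4, 5, 6, 12]; color 3: [3, 7, 9, 11]; color 4: [8].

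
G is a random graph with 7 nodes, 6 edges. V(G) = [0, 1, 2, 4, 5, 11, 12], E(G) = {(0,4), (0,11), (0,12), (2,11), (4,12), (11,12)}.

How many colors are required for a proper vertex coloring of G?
χ(G) = 3

Clique number ω(G) = 3 (lower bound: χ ≥ ω).
The clique on [0, 11, 12] has size 3, forcing χ ≥ 3, and the coloring below uses 3 colors, so χ(G) = 3.
A valid 3-coloring: color 1: [0, 1, 2, 5]; color 2: [12]; color 3: [4, 11].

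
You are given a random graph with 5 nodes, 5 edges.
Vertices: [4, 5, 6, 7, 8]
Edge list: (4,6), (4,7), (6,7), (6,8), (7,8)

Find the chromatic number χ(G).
χ(G) = 3

Clique number ω(G) = 3 (lower bound: χ ≥ ω).
The clique on [6, 7, 8] has size 3, forcing χ ≥ 3, and the coloring below uses 3 colors, so χ(G) = 3.
A valid 3-coloring: color 1: [5, 7]; color 2: [6]; color 3: [4, 8].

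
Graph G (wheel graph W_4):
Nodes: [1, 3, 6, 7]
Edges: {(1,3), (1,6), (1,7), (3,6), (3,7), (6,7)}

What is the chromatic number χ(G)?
χ(G) = 4

Clique number ω(G) = 4 (lower bound: χ ≥ ω).
The clique on [1, 3, 6, 7] has size 4, forcing χ ≥ 4, and the coloring below uses 4 colors, so χ(G) = 4.
A valid 4-coloring: color 1: [6]; color 2: [1]; color 3: [7]; color 4: [3].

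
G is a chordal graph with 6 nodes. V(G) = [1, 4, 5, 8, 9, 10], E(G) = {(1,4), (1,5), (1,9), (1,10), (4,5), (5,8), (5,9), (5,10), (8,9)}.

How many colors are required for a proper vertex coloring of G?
χ(G) = 3

Clique number ω(G) = 3 (lower bound: χ ≥ ω).
The clique on [5, 8, 9] has size 3, forcing χ ≥ 3, and the coloring below uses 3 colors, so χ(G) = 3.
A valid 3-coloring: color 1: [5]; color 2: [1, 8]; color 3: [4, 9, 10].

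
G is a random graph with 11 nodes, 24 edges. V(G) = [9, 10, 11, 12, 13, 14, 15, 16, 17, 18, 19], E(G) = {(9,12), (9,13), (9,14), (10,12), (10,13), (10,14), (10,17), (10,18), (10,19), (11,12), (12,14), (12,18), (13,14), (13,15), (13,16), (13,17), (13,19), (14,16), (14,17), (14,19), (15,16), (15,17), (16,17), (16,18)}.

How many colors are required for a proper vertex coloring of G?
χ(G) = 4

Clique number ω(G) = 4 (lower bound: χ ≥ ω).
The clique on [13, 14, 16, 17] has size 4, forcing χ ≥ 4, and the coloring below uses 4 colors, so χ(G) = 4.
A valid 4-coloring: color 1: [11, 14, 15, 18]; color 2: [12, 13]; color 3: [9, 10, 16]; color 4: [17, 19].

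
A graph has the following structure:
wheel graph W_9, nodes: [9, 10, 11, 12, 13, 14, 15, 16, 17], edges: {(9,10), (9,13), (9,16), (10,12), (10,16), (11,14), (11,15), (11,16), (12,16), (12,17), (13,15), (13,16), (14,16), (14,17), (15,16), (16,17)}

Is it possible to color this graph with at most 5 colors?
A valid 5-coloring: color 1: [16]; color 2: [10, 11, 13, 17]; color 3: [9, 12, 14, 15].
(χ(G) = 3 ≤ 5.)

Yes, G is 5-colorable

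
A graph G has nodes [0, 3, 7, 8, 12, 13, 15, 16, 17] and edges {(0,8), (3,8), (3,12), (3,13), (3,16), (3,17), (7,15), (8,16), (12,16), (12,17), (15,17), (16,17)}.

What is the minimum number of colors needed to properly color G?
χ(G) = 4

Clique number ω(G) = 4 (lower bound: χ ≥ ω).
The clique on [3, 12, 16, 17] has size 4, forcing χ ≥ 4, and the coloring below uses 4 colors, so χ(G) = 4.
A valid 4-coloring: color 1: [0, 3, 15]; color 2: [7, 8, 13, 17]; color 3: [16]; color 4: [12].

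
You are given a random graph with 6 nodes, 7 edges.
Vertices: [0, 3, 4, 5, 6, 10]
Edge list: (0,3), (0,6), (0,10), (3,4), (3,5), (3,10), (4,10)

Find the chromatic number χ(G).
χ(G) = 3

Clique number ω(G) = 3 (lower bound: χ ≥ ω).
The clique on [0, 3, 10] has size 3, forcing χ ≥ 3, and the coloring below uses 3 colors, so χ(G) = 3.
A valid 3-coloring: color 1: [3, 6]; color 2: [0, 4, 5]; color 3: [10].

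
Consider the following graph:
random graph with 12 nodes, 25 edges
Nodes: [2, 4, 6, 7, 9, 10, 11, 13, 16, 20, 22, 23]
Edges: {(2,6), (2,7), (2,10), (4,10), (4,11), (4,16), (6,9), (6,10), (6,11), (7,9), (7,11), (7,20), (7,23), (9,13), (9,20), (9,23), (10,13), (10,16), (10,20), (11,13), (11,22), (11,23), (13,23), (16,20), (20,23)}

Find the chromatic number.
Clique number ω(G) = 4 (lower bound: χ ≥ ω).
The clique on [7, 9, 20, 23] has size 4, forcing χ ≥ 4, and the coloring below uses 4 colors, so χ(G) = 4.
A valid 4-coloring: color 1: [9, 10, 11]; color 2: [2, 4, 13, 20, 22]; color 3: [6, 16, 23]; color 4: [7].

χ(G) = 4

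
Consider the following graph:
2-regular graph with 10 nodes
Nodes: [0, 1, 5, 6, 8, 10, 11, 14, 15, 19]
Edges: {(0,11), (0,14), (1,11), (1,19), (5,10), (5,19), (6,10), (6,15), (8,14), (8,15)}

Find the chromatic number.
Clique number ω(G) = 2 (lower bound: χ ≥ ω).
The graph is bipartite (no odd cycle), so 2 colors suffice: χ(G) = 2.
A valid 2-coloring: color 1: [10, 11, 14, 15, 19]; color 2: [0, 1, 5, 6, 8].

χ(G) = 2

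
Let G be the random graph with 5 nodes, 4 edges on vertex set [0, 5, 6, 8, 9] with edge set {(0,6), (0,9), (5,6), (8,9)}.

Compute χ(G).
χ(G) = 2

Clique number ω(G) = 2 (lower bound: χ ≥ ω).
The graph is bipartite (no odd cycle), so 2 colors suffice: χ(G) = 2.
A valid 2-coloring: color 1: [0, 5, 8]; color 2: [6, 9].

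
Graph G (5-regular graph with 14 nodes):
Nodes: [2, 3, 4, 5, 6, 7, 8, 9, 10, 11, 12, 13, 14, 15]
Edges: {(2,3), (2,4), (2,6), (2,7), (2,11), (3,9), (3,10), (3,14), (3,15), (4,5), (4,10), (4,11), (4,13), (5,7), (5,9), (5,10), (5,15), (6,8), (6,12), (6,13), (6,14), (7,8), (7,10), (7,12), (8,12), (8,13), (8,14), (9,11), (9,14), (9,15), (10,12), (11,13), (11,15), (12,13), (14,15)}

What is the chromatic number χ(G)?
Clique number ω(G) = 4 (lower bound: χ ≥ ω).
The clique on [6, 8, 12, 13] has size 4, forcing χ ≥ 4, and the coloring below uses 4 colors, so χ(G) = 4.
A valid 4-coloring: color 1: [2, 8, 10, 15]; color 2: [3, 6, 7, 11]; color 3: [5, 13, 14]; color 4: [4, 9, 12].

χ(G) = 4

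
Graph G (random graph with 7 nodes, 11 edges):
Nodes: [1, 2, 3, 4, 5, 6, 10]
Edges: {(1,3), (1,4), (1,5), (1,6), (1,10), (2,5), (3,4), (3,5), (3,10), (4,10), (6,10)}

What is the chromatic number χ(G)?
Clique number ω(G) = 4 (lower bound: χ ≥ ω).
The clique on [1, 3, 4, 10] has size 4, forcing χ ≥ 4, and the coloring below uses 4 colors, so χ(G) = 4.
A valid 4-coloring: color 1: [1, 2]; color 2: [5, 10]; color 3: [3, 6]; color 4: [4].

χ(G) = 4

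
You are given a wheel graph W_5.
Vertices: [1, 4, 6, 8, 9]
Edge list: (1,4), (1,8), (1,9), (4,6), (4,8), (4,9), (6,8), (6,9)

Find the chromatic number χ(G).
Clique number ω(G) = 3 (lower bound: χ ≥ ω).
The clique on [1, 4, 8] has size 3, forcing χ ≥ 3, and the coloring below uses 3 colors, so χ(G) = 3.
A valid 3-coloring: color 1: [4]; color 2: [8, 9]; color 3: [1, 6].

χ(G) = 3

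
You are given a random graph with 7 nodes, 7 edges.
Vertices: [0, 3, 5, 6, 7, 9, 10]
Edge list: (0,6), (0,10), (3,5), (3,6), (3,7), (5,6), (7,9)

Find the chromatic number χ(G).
χ(G) = 3

Clique number ω(G) = 3 (lower bound: χ ≥ ω).
The clique on [3, 5, 6] has size 3, forcing χ ≥ 3, and the coloring below uses 3 colors, so χ(G) = 3.
A valid 3-coloring: color 1: [0, 3, 9]; color 2: [6, 7, 10]; color 3: [5].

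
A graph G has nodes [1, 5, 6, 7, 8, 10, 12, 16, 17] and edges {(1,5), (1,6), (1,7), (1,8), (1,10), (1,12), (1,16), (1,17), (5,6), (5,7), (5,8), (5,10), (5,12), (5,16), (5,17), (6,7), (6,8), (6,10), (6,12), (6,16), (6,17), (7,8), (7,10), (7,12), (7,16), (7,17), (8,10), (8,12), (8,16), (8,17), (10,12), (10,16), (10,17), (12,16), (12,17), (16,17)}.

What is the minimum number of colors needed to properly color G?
Clique number ω(G) = 9 (lower bound: χ ≥ ω).
The clique on [1, 5, 6, 7, 8, 10, 12, 16, 17] has size 9, forcing χ ≥ 9, and the coloring below uses 9 colors, so χ(G) = 9.
A valid 9-coloring: color 1: [7]; color 2: [12]; color 3: [8]; color 4: [6]; color 5: [5]; color 6: [10]; color 7: [1]; color 8: [16]; color 9: [17].

χ(G) = 9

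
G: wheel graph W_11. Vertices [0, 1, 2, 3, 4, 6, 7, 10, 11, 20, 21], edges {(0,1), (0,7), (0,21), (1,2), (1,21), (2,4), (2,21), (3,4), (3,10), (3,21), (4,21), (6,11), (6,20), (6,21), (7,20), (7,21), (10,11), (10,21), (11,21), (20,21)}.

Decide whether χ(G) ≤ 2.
The clique on vertices [0, 1, 21] has size 3 > 2, so it alone needs 3 colors.

No, G is not 2-colorable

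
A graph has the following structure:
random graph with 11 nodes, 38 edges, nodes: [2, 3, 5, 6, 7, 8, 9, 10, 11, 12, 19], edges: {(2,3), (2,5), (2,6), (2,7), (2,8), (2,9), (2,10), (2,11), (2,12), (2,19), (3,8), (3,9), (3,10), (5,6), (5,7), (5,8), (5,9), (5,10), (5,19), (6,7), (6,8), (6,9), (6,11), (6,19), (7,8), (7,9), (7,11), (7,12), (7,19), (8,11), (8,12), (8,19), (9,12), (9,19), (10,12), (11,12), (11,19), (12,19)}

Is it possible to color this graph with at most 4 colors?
No, G is not 4-colorable

The clique on vertices [2, 7, 8, 11, 12, 19] has size 6 > 4, so it alone needs 6 colors.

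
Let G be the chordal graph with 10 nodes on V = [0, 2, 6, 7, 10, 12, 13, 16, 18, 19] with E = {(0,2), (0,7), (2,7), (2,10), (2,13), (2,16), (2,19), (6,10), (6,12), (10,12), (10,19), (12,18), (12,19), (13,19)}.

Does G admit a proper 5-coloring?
Yes, G is 5-colorable

A valid 5-coloring: color 1: [2, 12]; color 2: [7, 10, 13, 16, 18]; color 3: [0, 6, 19].
(χ(G) = 3 ≤ 5.)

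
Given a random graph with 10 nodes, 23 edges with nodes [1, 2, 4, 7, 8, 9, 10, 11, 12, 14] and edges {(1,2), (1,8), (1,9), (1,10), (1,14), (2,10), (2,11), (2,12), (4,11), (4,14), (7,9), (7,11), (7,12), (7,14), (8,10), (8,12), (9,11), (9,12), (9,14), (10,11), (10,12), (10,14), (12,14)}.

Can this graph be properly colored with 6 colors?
Yes, G is 6-colorable

A valid 6-coloring: color 1: [4, 9, 10]; color 2: [8, 11, 14]; color 3: [1, 12]; color 4: [2, 7].
(χ(G) = 4 ≤ 6.)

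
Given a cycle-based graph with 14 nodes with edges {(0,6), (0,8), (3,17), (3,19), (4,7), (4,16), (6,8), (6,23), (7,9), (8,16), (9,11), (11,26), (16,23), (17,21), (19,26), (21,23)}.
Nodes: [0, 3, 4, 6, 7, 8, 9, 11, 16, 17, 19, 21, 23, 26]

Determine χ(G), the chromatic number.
χ(G) = 3

Clique number ω(G) = 3 (lower bound: χ ≥ ω).
The clique on [0, 6, 8] has size 3, forcing χ ≥ 3, and the coloring below uses 3 colors, so χ(G) = 3.
A valid 3-coloring: color 1: [3, 4, 8, 9, 23, 26]; color 2: [6, 7, 11, 16, 19, 21]; color 3: [0, 17].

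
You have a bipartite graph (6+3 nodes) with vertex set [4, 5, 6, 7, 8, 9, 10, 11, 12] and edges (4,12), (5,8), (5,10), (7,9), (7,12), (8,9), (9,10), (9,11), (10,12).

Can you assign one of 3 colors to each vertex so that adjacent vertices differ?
Yes, G is 3-colorable

A valid 3-coloring: color 1: [5, 6, 9, 12]; color 2: [4, 7, 8, 10, 11].
(χ(G) = 2 ≤ 3.)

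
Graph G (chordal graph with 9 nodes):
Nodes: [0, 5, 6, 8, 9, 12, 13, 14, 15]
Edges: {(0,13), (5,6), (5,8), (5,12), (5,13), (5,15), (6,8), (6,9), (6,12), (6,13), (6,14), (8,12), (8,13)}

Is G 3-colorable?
The clique on vertices [5, 6, 8, 12] has size 4 > 3, so it alone needs 4 colors.

No, G is not 3-colorable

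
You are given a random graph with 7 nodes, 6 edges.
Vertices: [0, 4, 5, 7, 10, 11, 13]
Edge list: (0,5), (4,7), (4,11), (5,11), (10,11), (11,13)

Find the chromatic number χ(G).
Clique number ω(G) = 2 (lower bound: χ ≥ ω).
The graph is bipartite (no odd cycle), so 2 colors suffice: χ(G) = 2.
A valid 2-coloring: color 1: [0, 7, 11]; color 2: [4, 5, 10, 13].

χ(G) = 2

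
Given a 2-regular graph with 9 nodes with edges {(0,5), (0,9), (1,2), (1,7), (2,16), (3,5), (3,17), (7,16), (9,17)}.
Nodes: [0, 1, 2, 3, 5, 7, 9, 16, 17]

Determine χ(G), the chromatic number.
χ(G) = 3

Clique number ω(G) = 2 (lower bound: χ ≥ ω).
Odd cycle [3, 5, 0, 9, 17] needs 3 colors (χ ≥ 3).
The coloring below uses 3 colors, so χ(G) = 3.
A valid 3-coloring: color 1: [1, 3, 9, 16]; color 2: [2, 5, 7, 17]; color 3: [0].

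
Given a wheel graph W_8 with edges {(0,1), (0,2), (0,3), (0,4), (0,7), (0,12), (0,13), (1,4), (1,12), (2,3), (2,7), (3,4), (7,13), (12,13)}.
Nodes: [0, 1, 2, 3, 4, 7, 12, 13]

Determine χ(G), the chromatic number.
Clique number ω(G) = 3 (lower bound: χ ≥ ω).
Odd cycle [13, 12, 1, 4, 3, 2, 7] needs 3 colors (χ ≥ 3).
Vertex 0 is adjacent to every vertex of [1, 2, 3, 4, 7, 12, 13], which already need 3 colors among themselves, so 0 needs a new color (χ ≥ 4).
The coloring below uses 4 colors, so χ(G) = 4.
A valid 4-coloring: color 1: [0]; color 2: [1, 2, 13]; color 3: [4, 7, 12]; color 4: [3].

χ(G) = 4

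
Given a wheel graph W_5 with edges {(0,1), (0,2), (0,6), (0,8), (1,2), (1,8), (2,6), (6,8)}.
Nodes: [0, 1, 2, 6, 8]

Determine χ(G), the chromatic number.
χ(G) = 3

Clique number ω(G) = 3 (lower bound: χ ≥ ω).
The clique on [0, 1, 8] has size 3, forcing χ ≥ 3, and the coloring below uses 3 colors, so χ(G) = 3.
A valid 3-coloring: color 1: [0]; color 2: [1, 6]; color 3: [2, 8].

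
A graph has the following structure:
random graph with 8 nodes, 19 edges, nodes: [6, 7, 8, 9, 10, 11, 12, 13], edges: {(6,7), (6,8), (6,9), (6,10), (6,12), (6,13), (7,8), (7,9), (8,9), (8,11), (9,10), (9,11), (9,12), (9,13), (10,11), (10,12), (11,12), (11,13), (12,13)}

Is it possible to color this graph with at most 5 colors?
Yes, G is 5-colorable

A valid 5-coloring: color 1: [9]; color 2: [6, 11]; color 3: [8, 12]; color 4: [7, 10, 13].
(χ(G) = 4 ≤ 5.)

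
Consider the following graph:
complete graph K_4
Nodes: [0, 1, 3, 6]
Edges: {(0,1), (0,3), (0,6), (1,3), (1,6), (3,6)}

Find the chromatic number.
Clique number ω(G) = 4 (lower bound: χ ≥ ω).
The clique on [0, 1, 3, 6] has size 4, forcing χ ≥ 4, and the coloring below uses 4 colors, so χ(G) = 4.
A valid 4-coloring: color 1: [3]; color 2: [1]; color 3: [0]; color 4: [6].

χ(G) = 4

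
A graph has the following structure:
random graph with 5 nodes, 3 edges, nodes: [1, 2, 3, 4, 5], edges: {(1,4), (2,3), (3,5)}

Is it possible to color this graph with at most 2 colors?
Yes, G is 2-colorable

A valid 2-coloring: color 1: [3, 4]; color 2: [1, 2, 5].
(χ(G) = 2 ≤ 2.)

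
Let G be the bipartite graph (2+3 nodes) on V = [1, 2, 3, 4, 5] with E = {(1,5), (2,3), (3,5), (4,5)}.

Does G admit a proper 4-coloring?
A valid 4-coloring: color 1: [2, 5]; color 2: [1, 3, 4].
(χ(G) = 2 ≤ 4.)

Yes, G is 4-colorable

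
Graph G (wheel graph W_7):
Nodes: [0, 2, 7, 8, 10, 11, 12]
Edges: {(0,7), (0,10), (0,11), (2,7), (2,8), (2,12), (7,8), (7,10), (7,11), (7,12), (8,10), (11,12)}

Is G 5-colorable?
Yes, G is 5-colorable

A valid 5-coloring: color 1: [7]; color 2: [0, 8, 12]; color 3: [2, 10, 11].
(χ(G) = 3 ≤ 5.)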